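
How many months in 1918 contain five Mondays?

4

A month has five Mondays exactly when Monday falls within its first (length − 28) days.
Jan: 31 days, starts Tue → 5 of Tue, Wed, Thu
Feb: 28 days, starts Fri → 5 of (none)
Mar: 31 days, starts Fri → 5 of Fri, Sat, Sun
Apr: 30 days, starts Mon → 5 of Mon, Tue ✓
May: 31 days, starts Wed → 5 of Wed, Thu, Fri
Jun: 30 days, starts Sat → 5 of Sat, Sun
Jul: 31 days, starts Mon → 5 of Mon, Tue, Wed ✓
Aug: 31 days, starts Thu → 5 of Thu, Fri, Sat
Sep: 30 days, starts Sun → 5 of Sun, Mon ✓
Oct: 31 days, starts Tue → 5 of Tue, Wed, Thu
Nov: 30 days, starts Fri → 5 of Fri, Sat
Dec: 31 days, starts Sun → 5 of Sun, Mon, Tue ✓
Months with five Mondays: Apr, Jul, Sep, Dec.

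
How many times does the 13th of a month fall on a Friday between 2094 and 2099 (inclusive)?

Friday-the-13ths by year:
2094: Aug
2095: May
2096: Jan, Apr, Jul
2097: Sep, Dec
2098: Jun
2099: Feb, Mar, Nov

11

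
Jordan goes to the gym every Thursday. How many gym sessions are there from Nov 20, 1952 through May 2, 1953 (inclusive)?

Nov 20, 1952 is a Thursday.
That's 164 days from start to end, counting both.
164 = 7 × 23 + 3, so there are 23 full weeks plus 3 extra days.
Each full week contributes one Thursday: 23 so far.
The 3 extra days are Thu, Fri, Sat — 1 of them qualifies.
Total: 23 + 1 = 24.

24 Thursdays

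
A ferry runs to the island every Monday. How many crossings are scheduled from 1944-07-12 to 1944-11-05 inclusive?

1944-07-12 is a Wednesday.
From 1944-07-12 to 1944-11-05 is 117 days inclusive.
117 = 7 × 16 + 5, so there are 16 full weeks plus 5 extra days.
Each full week contributes one Monday: 16 so far.
The 5 extra days are Wednesday, Thursday, Friday, Saturday, Sunday — none qualify.
Total: 16 + 0 = 16.

16 Mondays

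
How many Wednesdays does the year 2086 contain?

2086-01-01 is a Tuesday.
That's 365 days from start to end, counting both.
365 = 7 × 52 + 1, so there are 52 full weeks plus 1 extra day.
Each full week contributes one Wednesday: 52 so far.
The 1 extra day is Tuesday — none qualify.
Total: 52 + 0 = 52.

52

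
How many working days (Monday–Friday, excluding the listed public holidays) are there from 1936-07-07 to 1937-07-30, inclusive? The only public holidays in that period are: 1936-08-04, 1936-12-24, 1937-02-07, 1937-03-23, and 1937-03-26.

275

1936-07-07 is a Tuesday.
From 1936-07-07 to 1937-07-30 is 389 days inclusive.
389 = 7 × 55 + 4, so there are 55 full weeks plus 4 extra days.
Each full week contributes 5 weekdays (Mon–Fri): 55 × 5 = 275.
The 4 extra days are Tue, Wed, Thu, Fri — 4 of them qualify.
Total: 275 + 4 = 279.
Holidays: 1936-08-04 (Tue); 1936-12-24 (Thu); 1937-02-07 (Sun); 1937-03-23 (Tue); 1937-03-26 (Fri).
4 of the 5 holidays fall on weekdays; the rest are weekends and were already excluded.
Business days: 279 − 4 = 275.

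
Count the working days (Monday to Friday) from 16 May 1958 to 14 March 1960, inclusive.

477 weekdays

16 May 1958 is a Friday.
The range spans 669 days (inclusive of both endpoints).
669 = 7 × 95 + 4, so there are 95 full weeks plus 4 extra days.
Each full week contributes 5 weekdays (Mon–Fri): 95 × 5 = 475.
The 4 extra days are Fri, Sat, Sun, Mon — 2 of them qualify.
Total: 475 + 2 = 477.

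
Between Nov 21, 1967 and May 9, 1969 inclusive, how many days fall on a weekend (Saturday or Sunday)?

Nov 21, 1967 is a Tuesday.
The range spans 536 days (inclusive of both endpoints).
536 = 7 × 76 + 4, so there are 76 full weeks plus 4 extra days.
Each full week contributes 2 weekend days (Sat, Sun): 76 × 2 = 152.
The 4 extra days are Tue, Wed, Thu, Fri — none qualify.
Total: 152 + 0 = 152.

152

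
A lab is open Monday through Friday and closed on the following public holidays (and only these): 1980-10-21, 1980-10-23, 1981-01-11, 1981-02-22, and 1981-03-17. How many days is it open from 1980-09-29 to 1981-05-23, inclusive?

1980-09-29 is a Monday.
The range spans 237 days (inclusive of both endpoints).
237 = 7 × 33 + 6, so there are 33 full weeks plus 6 extra days.
Each full week contributes 5 weekdays (Mon–Fri): 33 × 5 = 165.
The 6 extra days are Monday, Tuesday, Wednesday, Thursday, Friday, Saturday — 5 of them qualify.
Total: 165 + 5 = 170.
Holidays: 1980-10-21 (Tue); 1980-10-23 (Thu); 1981-01-11 (Sun); 1981-02-22 (Sun); 1981-03-17 (Tue).
3 of the 5 holidays fall on weekdays; the rest are weekends and were already excluded.
Business days: 170 − 3 = 167.

167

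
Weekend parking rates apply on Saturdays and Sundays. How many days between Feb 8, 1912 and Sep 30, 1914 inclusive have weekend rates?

Feb 8, 1912 is a Thursday.
The range spans 966 days (inclusive of both endpoints).
966 = 7 × 138, so the span is exactly 138 full weeks.
Each full week contributes 2 weekend days (Sat, Sun): 138 × 2 = 276.

276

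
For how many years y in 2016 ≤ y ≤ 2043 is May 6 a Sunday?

Day of week of May 6 in each year:
2016: Fri, 2017: Sat, 2018: Sun ✓, 2019: Mon, 2020: Wed, 2021: Thu, 2022: Fri, 2023: Sat, 2024: Mon, 2025: Tue, 2026: Wed, 2027: Thu, 2028: Sat, 2029: Sun ✓, 2030: Mon, 2031: Tue, 2032: Thu, 2033: Fri, 2034: Sat, 2035: Sun ✓, 2036: Tue, 2037: Wed, 2038: Thu, 2039: Fri, 2040: Sun ✓, 2041: Mon, 2042: Tue, 2043: Wed
Sundays: 2018, 2029, 2035, 2040.

4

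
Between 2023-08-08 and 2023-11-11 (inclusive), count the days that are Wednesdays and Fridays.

2023-08-08 is a Tuesday.
That's 96 days from start to end, counting both.
96 = 7 × 13 + 5, so there are 13 full weeks plus 5 extra days.
Each full week contributes 2 days from the set (Wed, Fri): 13 × 2 = 26.
The 5 extra days are Tuesday, Wednesday, Thursday, Friday, Saturday — 2 of them qualify.
Total: 26 + 2 = 28.

28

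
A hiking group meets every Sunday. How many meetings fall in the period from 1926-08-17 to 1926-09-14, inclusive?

4 Sundays

1926-08-17 is a Tuesday.
That's 29 days from start to end, counting both.
29 = 7 × 4 + 1, so there are 4 full weeks plus 1 extra day.
Each full week contributes one Sunday: 4 so far.
The 1 extra day is Tue — none qualify.
Total: 4 + 0 = 4.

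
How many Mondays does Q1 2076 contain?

13

January 1, 2076 is a Wednesday.
From January 1, 2076 to March 31, 2076 is 91 days inclusive.
91 = 7 × 13, so the span is exactly 13 full weeks.
Each full week contributes one Monday: 13 so far.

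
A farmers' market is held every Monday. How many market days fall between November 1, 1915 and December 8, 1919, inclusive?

215

November 1, 1915 is a Monday.
That's 1499 days from start to end, counting both.
1499 = 7 × 214 + 1, so there are 214 full weeks plus 1 extra day.
Each full week contributes one Monday: 214 so far.
The 1 extra day is Monday — 1 of them qualifies.
Total: 214 + 1 = 215.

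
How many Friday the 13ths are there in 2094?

1

The 13th falls on a Friday when the month's 13th has weekday Fri.
Jan 13 is Wed; Feb 13 is Sat; Mar 13 is Sat; Apr 13 is Tue; May 13 is Thu; Jun 13 is Sun; Jul 13 is Tue; Aug 13 is Fri ✓; Sep 13 is Mon; Oct 13 is Wed; Nov 13 is Sat; Dec 13 is Mon.
Friday the 13ths: Aug.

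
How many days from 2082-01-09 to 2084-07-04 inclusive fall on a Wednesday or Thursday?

2082-01-09 is a Friday.
That's 908 days from start to end, counting both.
908 = 7 × 129 + 5, so there are 129 full weeks plus 5 extra days.
Each full week contributes 2 days from the set (Wed, Thu): 129 × 2 = 258.
The 5 extra days are Friday, Saturday, Sunday, Monday, Tuesday — none qualify.
Total: 258 + 0 = 258.

258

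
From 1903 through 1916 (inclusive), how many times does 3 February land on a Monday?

2

Day of week of February 3 in each year:
1903: Tue, 1904: Wed, 1905: Fri, 1906: Sat, 1907: Sun, 1908: Mon ✓, 1909: Wed, 1910: Thu, 1911: Fri, 1912: Sat, 1913: Mon ✓, 1914: Tue, 1915: Wed, 1916: Thu
Mondays: 1908, 1913.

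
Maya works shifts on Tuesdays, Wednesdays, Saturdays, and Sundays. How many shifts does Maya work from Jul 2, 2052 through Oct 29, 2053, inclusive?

278

Jul 2, 2052 is a Tuesday.
From Jul 2, 2052 to Oct 29, 2053 is 485 days inclusive.
485 = 7 × 69 + 2, so there are 69 full weeks plus 2 extra days.
Each full week contributes 4 days from the set (Tue, Wed, Sat, Sun): 69 × 4 = 276.
The 2 extra days are Tue, Wed — 2 of them qualify.
Total: 276 + 2 = 278.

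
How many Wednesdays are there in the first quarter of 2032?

1 January 2032 is a Thursday.
From 1 January 2032 to 31 March 2032 is 91 days inclusive.
91 = 7 × 13, so the span is exactly 13 full weeks.
Each full week contributes one Wednesday: 13 so far.

13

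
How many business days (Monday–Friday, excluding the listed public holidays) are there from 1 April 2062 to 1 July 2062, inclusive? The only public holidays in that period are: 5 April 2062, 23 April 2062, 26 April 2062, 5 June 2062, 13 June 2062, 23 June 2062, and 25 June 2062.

1 April 2062 is a Saturday.
The range spans 92 days (inclusive of both endpoints).
92 = 7 × 13 + 1, so there are 13 full weeks plus 1 extra day.
Each full week contributes 5 weekdays (Mon–Fri): 13 × 5 = 65.
The 1 extra day is Saturday — none qualify.
Total: 65 + 0 = 65.
Holidays: 5 April 2062 (Wed); 23 April 2062 (Sun); 26 April 2062 (Wed); 5 June 2062 (Mon); 13 June 2062 (Tue); 23 June 2062 (Fri); 25 June 2062 (Sun).
5 of the 7 holidays fall on weekdays; the rest are weekends and were already excluded.
Business days: 65 − 5 = 60.

60 business days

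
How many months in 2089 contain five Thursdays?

A month has five Thursdays exactly when Thursday falls within its first (length − 28) days.
Jan: 31 days, starts Sat → 5 of Sat, Sun, Mon
Feb: 28 days, starts Tue → 5 of (none)
Mar: 31 days, starts Tue → 5 of Tue, Wed, Thu ✓
Apr: 30 days, starts Fri → 5 of Fri, Sat
May: 31 days, starts Sun → 5 of Sun, Mon, Tue
Jun: 30 days, starts Wed → 5 of Wed, Thu ✓
Jul: 31 days, starts Fri → 5 of Fri, Sat, Sun
Aug: 31 days, starts Mon → 5 of Mon, Tue, Wed
Sep: 30 days, starts Thu → 5 of Thu, Fri ✓
Oct: 31 days, starts Sat → 5 of Sat, Sun, Mon
Nov: 30 days, starts Tue → 5 of Tue, Wed
Dec: 31 days, starts Thu → 5 of Thu, Fri, Sat ✓
Months with five Thursdays: Mar, Jun, Sep, Dec.

4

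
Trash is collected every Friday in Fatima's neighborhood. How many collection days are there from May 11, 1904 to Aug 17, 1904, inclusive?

May 11, 1904 is a Wednesday.
That's 99 days from start to end, counting both.
99 = 7 × 14 + 1, so there are 14 full weeks plus 1 extra day.
Each full week contributes one Friday: 14 so far.
The 1 extra day is Wed — none qualify.
Total: 14 + 0 = 14.

14 Fridays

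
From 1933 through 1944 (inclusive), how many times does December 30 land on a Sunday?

1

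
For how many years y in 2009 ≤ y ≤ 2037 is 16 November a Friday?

4

Day of week of November 16 in each year:
2009: Mon, 2010: Tue, 2011: Wed, 2012: Fri ✓, 2013: Sat, 2014: Sun, 2015: Mon, 2016: Wed, 2017: Thu, 2018: Fri ✓, 2019: Sat, 2020: Mon, 2021: Tue, 2022: Wed, 2023: Thu, 2024: Sat, 2025: Sun, 2026: Mon, 2027: Tue, 2028: Thu, 2029: Fri ✓, 2030: Sat, 2031: Sun, 2032: Tue, 2033: Wed, 2034: Thu, 2035: Fri ✓, 2036: Sun, 2037: Mon
Fridays: 2012, 2018, 2029, 2035.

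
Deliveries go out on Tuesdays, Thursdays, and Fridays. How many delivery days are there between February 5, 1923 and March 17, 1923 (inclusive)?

February 5, 1923 is a Monday.
The range spans 41 days (inclusive of both endpoints).
41 = 7 × 5 + 6, so there are 5 full weeks plus 6 extra days.
Each full week contributes 3 days from the set (Tue, Thu, Fri): 5 × 3 = 15.
The 6 extra days are Mon, Tue, Wed, Thu, Fri, Sat — 3 of them qualify.
Total: 15 + 3 = 18.

18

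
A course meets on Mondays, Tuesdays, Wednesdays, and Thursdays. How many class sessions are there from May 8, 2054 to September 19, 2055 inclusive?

May 8, 2054 is a Friday.
That's 500 days from start to end, counting both.
500 = 7 × 71 + 3, so there are 71 full weeks plus 3 extra days.
Each full week contributes 4 days from the set (Mon, Tue, Wed, Thu): 71 × 4 = 284.
The 3 extra days are Fri, Sat, Sun — none qualify.
Total: 284 + 0 = 284.

284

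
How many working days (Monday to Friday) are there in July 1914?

23 weekdays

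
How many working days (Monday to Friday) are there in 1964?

1 January 1964 is a Wednesday.
The range spans 366 days (inclusive of both endpoints).
366 = 7 × 52 + 2, so there are 52 full weeks plus 2 extra days.
Each full week contributes 5 weekdays (Mon–Fri): 52 × 5 = 260.
The 2 extra days are Wed, Thu — 2 of them qualify.
Total: 260 + 2 = 262.

262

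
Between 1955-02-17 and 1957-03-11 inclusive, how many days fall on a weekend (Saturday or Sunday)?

1955-02-17 is a Thursday.
From 1955-02-17 to 1957-03-11 is 754 days inclusive.
754 = 7 × 107 + 5, so there are 107 full weeks plus 5 extra days.
Each full week contributes 2 weekend days (Sat, Sun): 107 × 2 = 214.
The 5 extra days are Thu, Fri, Sat, Sun, Mon — 2 of them qualify.
Total: 214 + 2 = 216.

216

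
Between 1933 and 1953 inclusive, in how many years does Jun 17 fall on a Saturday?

4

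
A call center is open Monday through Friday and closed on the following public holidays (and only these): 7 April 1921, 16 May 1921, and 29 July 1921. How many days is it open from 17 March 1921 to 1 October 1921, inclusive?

139 business days

17 March 1921 is a Thursday.
That's 199 days from start to end, counting both.
199 = 7 × 28 + 3, so there are 28 full weeks plus 3 extra days.
Each full week contributes 5 weekdays (Mon–Fri): 28 × 5 = 140.
The 3 extra days are Thu, Fri, Sat — 2 of them qualify.
Total: 140 + 2 = 142.
Holidays: 7 April 1921 (Thu); 16 May 1921 (Mon); 29 July 1921 (Fri).
All 3 holidays fall on weekdays, so subtract 3.
Business days: 142 − 3 = 139.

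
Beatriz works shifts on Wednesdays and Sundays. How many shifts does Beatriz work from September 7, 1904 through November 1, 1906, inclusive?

225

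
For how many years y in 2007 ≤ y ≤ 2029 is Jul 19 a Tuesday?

3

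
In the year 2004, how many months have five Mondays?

A month has five Mondays exactly when Monday falls within its first (length − 28) days.
Jan: 31 days, starts Thu → 5 of Thu, Fri, Sat
Feb: 29 days, starts Sun → 5 of Sun
Mar: 31 days, starts Mon → 5 of Mon, Tue, Wed ✓
Apr: 30 days, starts Thu → 5 of Thu, Fri
May: 31 days, starts Sat → 5 of Sat, Sun, Mon ✓
Jun: 30 days, starts Tue → 5 of Tue, Wed
Jul: 31 days, starts Thu → 5 of Thu, Fri, Sat
Aug: 31 days, starts Sun → 5 of Sun, Mon, Tue ✓
Sep: 30 days, starts Wed → 5 of Wed, Thu
Oct: 31 days, starts Fri → 5 of Fri, Sat, Sun
Nov: 30 days, starts Mon → 5 of Mon, Tue ✓
Dec: 31 days, starts Wed → 5 of Wed, Thu, Fri
Months with five Mondays: Mar, May, Aug, Nov.

4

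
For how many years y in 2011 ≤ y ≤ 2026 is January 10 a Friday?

3

Day of week of January 10 in each year:
2011: Mon, 2012: Tue, 2013: Thu, 2014: Fri ✓, 2015: Sat, 2016: Sun, 2017: Tue, 2018: Wed, 2019: Thu, 2020: Fri ✓, 2021: Sun, 2022: Mon, 2023: Tue, 2024: Wed, 2025: Fri ✓, 2026: Sat
Fridays: 2014, 2020, 2025.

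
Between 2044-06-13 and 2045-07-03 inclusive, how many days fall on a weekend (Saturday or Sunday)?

2044-06-13 is a Monday.
That's 386 days from start to end, counting both.
386 = 7 × 55 + 1, so there are 55 full weeks plus 1 extra day.
Each full week contributes 2 weekend days (Sat, Sun): 55 × 2 = 110.
The 1 extra day is Monday — none qualify.
Total: 110 + 0 = 110.

110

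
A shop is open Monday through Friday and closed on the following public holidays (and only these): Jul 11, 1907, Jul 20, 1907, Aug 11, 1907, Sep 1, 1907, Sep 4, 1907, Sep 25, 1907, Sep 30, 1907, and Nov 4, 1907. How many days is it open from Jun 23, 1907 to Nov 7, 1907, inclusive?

94

Jun 23, 1907 is a Sunday.
That's 138 days from start to end, counting both.
138 = 7 × 19 + 5, so there are 19 full weeks plus 5 extra days.
Each full week contributes 5 weekdays (Mon–Fri): 19 × 5 = 95.
The 5 extra days are Sun, Mon, Tue, Wed, Thu — 4 of them qualify.
Total: 95 + 4 = 99.
Holidays: Jul 11, 1907 (Thu); Jul 20, 1907 (Sat); Aug 11, 1907 (Sun); Sep 1, 1907 (Sun); Sep 4, 1907 (Wed); Sep 25, 1907 (Wed); Sep 30, 1907 (Mon); Nov 4, 1907 (Mon).
5 of the 8 holidays fall on weekdays; the rest are weekends and were already excluded.
Business days: 99 − 5 = 94.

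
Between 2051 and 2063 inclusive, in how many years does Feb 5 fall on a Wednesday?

Day of week of February 5 in each year:
2051: Sun, 2052: Mon, 2053: Wed ✓, 2054: Thu, 2055: Fri, 2056: Sat, 2057: Mon, 2058: Tue, 2059: Wed ✓, 2060: Thu, 2061: Sat, 2062: Sun, 2063: Mon
Wednesdays: 2053, 2059.

2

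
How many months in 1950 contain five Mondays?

4

A month has five Mondays exactly when Monday falls within its first (length − 28) days.
Jan: 31 days, starts Sun → 5 of Sun, Mon, Tue ✓
Feb: 28 days, starts Wed → 5 of (none)
Mar: 31 days, starts Wed → 5 of Wed, Thu, Fri
Apr: 30 days, starts Sat → 5 of Sat, Sun
May: 31 days, starts Mon → 5 of Mon, Tue, Wed ✓
Jun: 30 days, starts Thu → 5 of Thu, Fri
Jul: 31 days, starts Sat → 5 of Sat, Sun, Mon ✓
Aug: 31 days, starts Tue → 5 of Tue, Wed, Thu
Sep: 30 days, starts Fri → 5 of Fri, Sat
Oct: 31 days, starts Sun → 5 of Sun, Mon, Tue ✓
Nov: 30 days, starts Wed → 5 of Wed, Thu
Dec: 31 days, starts Fri → 5 of Fri, Sat, Sun
Months with five Mondays: Jan, May, Jul, Oct.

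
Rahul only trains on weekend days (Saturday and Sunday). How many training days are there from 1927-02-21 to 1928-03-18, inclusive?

112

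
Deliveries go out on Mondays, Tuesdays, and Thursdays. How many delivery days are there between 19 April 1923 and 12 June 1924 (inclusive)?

181

19 April 1923 is a Thursday.
From 19 April 1923 to 12 June 1924 is 421 days inclusive.
421 = 7 × 60 + 1, so there are 60 full weeks plus 1 extra day.
Each full week contributes 3 days from the set (Mon, Tue, Thu): 60 × 3 = 180.
The 1 extra day is Thursday — 1 of them qualifies.
Total: 180 + 1 = 181.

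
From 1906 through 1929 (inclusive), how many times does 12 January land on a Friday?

Day of week of January 12 in each year:
1906: Fri ✓, 1907: Sat, 1908: Sun, 1909: Tue, 1910: Wed, 1911: Thu, 1912: Fri ✓, 1913: Sun, 1914: Mon, 1915: Tue, 1916: Wed, 1917: Fri ✓, 1918: Sat, 1919: Sun, 1920: Mon, 1921: Wed, 1922: Thu, 1923: Fri ✓, 1924: Sat, 1925: Mon, 1926: Tue, 1927: Wed, 1928: Thu, 1929: Sat
Fridays: 1906, 1912, 1917, 1923.

4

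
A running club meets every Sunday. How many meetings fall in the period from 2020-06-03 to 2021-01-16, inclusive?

32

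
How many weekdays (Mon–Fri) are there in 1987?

261

January 1, 1987 is a Thursday.
That's 365 days from start to end, counting both.
365 = 7 × 52 + 1, so there are 52 full weeks plus 1 extra day.
Each full week contributes 5 weekdays (Mon–Fri): 52 × 5 = 260.
The 1 extra day is Thu — 1 of them qualifies.
Total: 260 + 1 = 261.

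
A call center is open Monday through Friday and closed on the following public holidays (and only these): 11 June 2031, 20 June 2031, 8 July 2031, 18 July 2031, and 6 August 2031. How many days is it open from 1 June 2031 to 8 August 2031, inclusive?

1 June 2031 is a Sunday.
From 1 June 2031 to 8 August 2031 is 69 days inclusive.
69 = 7 × 9 + 6, so there are 9 full weeks plus 6 extra days.
Each full week contributes 5 weekdays (Mon–Fri): 9 × 5 = 45.
The 6 extra days are Sun, Mon, Tue, Wed, Thu, Fri — 5 of them qualify.
Total: 45 + 5 = 50.
Holidays: 11 June 2031 (Wed); 20 June 2031 (Fri); 8 July 2031 (Tue); 18 July 2031 (Fri); 6 August 2031 (Wed).
All 5 holidays fall on weekdays, so subtract 5.
Business days: 50 − 5 = 45.

45 business days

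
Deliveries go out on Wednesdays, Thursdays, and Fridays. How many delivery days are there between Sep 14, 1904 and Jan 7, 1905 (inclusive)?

51

Sep 14, 1904 is a Wednesday.
That's 116 days from start to end, counting both.
116 = 7 × 16 + 4, so there are 16 full weeks plus 4 extra days.
Each full week contributes 3 days from the set (Wed, Thu, Fri): 16 × 3 = 48.
The 4 extra days are Wed, Thu, Fri, Sat — 3 of them qualify.
Total: 48 + 3 = 51.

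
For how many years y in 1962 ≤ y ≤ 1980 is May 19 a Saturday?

3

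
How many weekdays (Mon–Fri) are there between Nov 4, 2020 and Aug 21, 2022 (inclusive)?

468 weekdays

Nov 4, 2020 is a Wednesday.
That's 656 days from start to end, counting both.
656 = 7 × 93 + 5, so there are 93 full weeks plus 5 extra days.
Each full week contributes 5 weekdays (Mon–Fri): 93 × 5 = 465.
The 5 extra days are Wednesday, Thursday, Friday, Saturday, Sunday — 3 of them qualify.
Total: 465 + 3 = 468.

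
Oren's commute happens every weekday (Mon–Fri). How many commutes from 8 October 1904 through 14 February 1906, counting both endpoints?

8 October 1904 is a Saturday.
The range spans 495 days (inclusive of both endpoints).
495 = 7 × 70 + 5, so there are 70 full weeks plus 5 extra days.
Each full week contributes 5 weekdays (Mon–Fri): 70 × 5 = 350.
The 5 extra days are Saturday, Sunday, Monday, Tuesday, Wednesday — 3 of them qualify.
Total: 350 + 3 = 353.

353 weekdays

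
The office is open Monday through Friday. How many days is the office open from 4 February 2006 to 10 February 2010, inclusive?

4 February 2006 is a Saturday.
The range spans 1468 days (inclusive of both endpoints).
1468 = 7 × 209 + 5, so there are 209 full weeks plus 5 extra days.
Each full week contributes 5 weekdays (Mon–Fri): 209 × 5 = 1045.
The 5 extra days are Sat, Sun, Mon, Tue, Wed — 3 of them qualify.
Total: 1045 + 3 = 1048.

1048 weekdays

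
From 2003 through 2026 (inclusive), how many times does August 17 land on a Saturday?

Day of week of August 17 in each year:
2003: Sun, 2004: Tue, 2005: Wed, 2006: Thu, 2007: Fri, 2008: Sun, 2009: Mon, 2010: Tue, 2011: Wed, 2012: Fri, 2013: Sat ✓, 2014: Sun, 2015: Mon, 2016: Wed, 2017: Thu, 2018: Fri, 2019: Sat ✓, 2020: Mon, 2021: Tue, 2022: Wed, 2023: Thu, 2024: Sat ✓, 2025: Sun, 2026: Mon
Saturdays: 2013, 2019, 2024.

3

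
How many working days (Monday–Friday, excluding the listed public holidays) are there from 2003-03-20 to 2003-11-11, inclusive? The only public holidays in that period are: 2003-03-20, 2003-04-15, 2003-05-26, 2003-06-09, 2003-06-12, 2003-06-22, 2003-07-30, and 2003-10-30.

2003-03-20 is a Thursday.
That's 237 days from start to end, counting both.
237 = 7 × 33 + 6, so there are 33 full weeks plus 6 extra days.
Each full week contributes 5 weekdays (Mon–Fri): 33 × 5 = 165.
The 6 extra days are Thu, Fri, Sat, Sun, Mon, Tue — 4 of them qualify.
Total: 165 + 4 = 169.
Holidays: 2003-03-20 (Thu); 2003-04-15 (Tue); 2003-05-26 (Mon); 2003-06-09 (Mon); 2003-06-12 (Thu); 2003-06-22 (Sun); 2003-07-30 (Wed); 2003-10-30 (Thu).
7 of the 8 holidays fall on weekdays; the rest are weekends and were already excluded.
Business days: 169 − 7 = 162.

162 working days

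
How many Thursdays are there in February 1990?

1990-02-01 is a Thursday.
From 1990-02-01 to 1990-02-28 is 28 days inclusive.
28 = 7 × 4, so the span is exactly 4 full weeks.
Each full week contributes one Thursday: 4 so far.

4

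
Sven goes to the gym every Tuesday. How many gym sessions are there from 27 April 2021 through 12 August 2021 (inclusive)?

27 April 2021 is a Tuesday.
That's 108 days from start to end, counting both.
108 = 7 × 15 + 3, so there are 15 full weeks plus 3 extra days.
Each full week contributes one Tuesday: 15 so far.
The 3 extra days are Tue, Wed, Thu — 1 of them qualifies.
Total: 15 + 1 = 16.

16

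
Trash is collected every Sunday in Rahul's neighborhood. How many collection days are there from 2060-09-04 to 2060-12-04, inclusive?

2060-09-04 is a Saturday.
From 2060-09-04 to 2060-12-04 is 92 days inclusive.
92 = 7 × 13 + 1, so there are 13 full weeks plus 1 extra day.
Each full week contributes one Sunday: 13 so far.
The 1 extra day is Sat — none qualify.
Total: 13 + 0 = 13.

13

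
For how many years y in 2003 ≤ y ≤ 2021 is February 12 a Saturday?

2

Day of week of February 12 in each year:
2003: Wed, 2004: Thu, 2005: Sat ✓, 2006: Sun, 2007: Mon, 2008: Tue, 2009: Thu, 2010: Fri, 2011: Sat ✓, 2012: Sun, 2013: Tue, 2014: Wed, 2015: Thu, 2016: Fri, 2017: Sun, 2018: Mon, 2019: Tue, 2020: Wed, 2021: Fri
Saturdays: 2005, 2011.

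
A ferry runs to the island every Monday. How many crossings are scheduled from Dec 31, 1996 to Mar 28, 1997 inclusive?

Dec 31, 1996 is a Tuesday.
The range spans 88 days (inclusive of both endpoints).
88 = 7 × 12 + 4, so there are 12 full weeks plus 4 extra days.
Each full week contributes one Monday: 12 so far.
The 4 extra days are Tuesday, Wednesday, Thursday, Friday — none qualify.
Total: 12 + 0 = 12.

12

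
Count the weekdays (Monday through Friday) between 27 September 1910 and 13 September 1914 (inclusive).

27 September 1910 is a Tuesday.
That's 1448 days from start to end, counting both.
1448 = 7 × 206 + 6, so there are 206 full weeks plus 6 extra days.
Each full week contributes 5 weekdays (Mon–Fri): 206 × 5 = 1030.
The 6 extra days are Tue, Wed, Thu, Fri, Sat, Sun — 4 of them qualify.
Total: 1030 + 4 = 1034.

1034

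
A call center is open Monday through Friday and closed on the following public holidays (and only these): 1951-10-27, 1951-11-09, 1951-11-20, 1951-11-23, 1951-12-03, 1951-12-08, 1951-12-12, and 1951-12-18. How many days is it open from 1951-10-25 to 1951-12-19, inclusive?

1951-10-25 is a Thursday.
That's 56 days from start to end, counting both.
56 = 7 × 8, so the span is exactly 8 full weeks.
Each full week contributes 5 weekdays (Mon–Fri): 8 × 5 = 40.
Holidays: 1951-10-27 (Sat); 1951-11-09 (Fri); 1951-11-20 (Tue); 1951-11-23 (Fri); 1951-12-03 (Mon); 1951-12-08 (Sat); 1951-12-12 (Wed); 1951-12-18 (Tue).
6 of the 8 holidays fall on weekdays; the rest are weekends and were already excluded.
Business days: 40 − 6 = 34.

34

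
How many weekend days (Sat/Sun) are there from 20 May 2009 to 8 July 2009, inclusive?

14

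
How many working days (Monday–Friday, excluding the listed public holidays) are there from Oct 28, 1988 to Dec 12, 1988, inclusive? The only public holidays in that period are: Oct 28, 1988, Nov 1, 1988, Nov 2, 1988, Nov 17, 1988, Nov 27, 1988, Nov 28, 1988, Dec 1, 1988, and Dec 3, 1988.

Oct 28, 1988 is a Friday.
The range spans 46 days (inclusive of both endpoints).
46 = 7 × 6 + 4, so there are 6 full weeks plus 4 extra days.
Each full week contributes 5 weekdays (Mon–Fri): 6 × 5 = 30.
The 4 extra days are Friday, Saturday, Sunday, Monday — 2 of them qualify.
Total: 30 + 2 = 32.
Holidays: Oct 28, 1988 (Fri); Nov 1, 1988 (Tue); Nov 2, 1988 (Wed); Nov 17, 1988 (Thu); Nov 27, 1988 (Sun); Nov 28, 1988 (Mon); Dec 1, 1988 (Thu); Dec 3, 1988 (Sat).
6 of the 8 holidays fall on weekdays; the rest are weekends and were already excluded.
Business days: 32 − 6 = 26.

26 working days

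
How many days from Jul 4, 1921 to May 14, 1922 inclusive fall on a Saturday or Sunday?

Jul 4, 1921 is a Monday.
The range spans 315 days (inclusive of both endpoints).
315 = 7 × 45, so the span is exactly 45 full weeks.
Each full week contributes 2 days from the set (Sat, Sun): 45 × 2 = 90.
Total: 90.

90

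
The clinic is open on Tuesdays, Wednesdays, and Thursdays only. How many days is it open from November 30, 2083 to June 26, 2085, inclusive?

247

November 30, 2083 is a Tuesday.
From November 30, 2083 to June 26, 2085 is 575 days inclusive.
575 = 7 × 82 + 1, so there are 82 full weeks plus 1 extra day.
Each full week contributes 3 days from the set (Tue, Wed, Thu): 82 × 3 = 246.
The 1 extra day is Tuesday — 1 of them qualifies.
Total: 246 + 1 = 247.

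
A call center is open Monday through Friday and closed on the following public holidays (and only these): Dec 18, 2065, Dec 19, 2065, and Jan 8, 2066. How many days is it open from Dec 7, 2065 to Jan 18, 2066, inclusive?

29

Dec 7, 2065 is a Monday.
From Dec 7, 2065 to Jan 18, 2066 is 43 days inclusive.
43 = 7 × 6 + 1, so there are 6 full weeks plus 1 extra day.
Each full week contributes 5 weekdays (Mon–Fri): 6 × 5 = 30.
The 1 extra day is Mon — 1 of them qualifies.
Total: 30 + 1 = 31.
Holidays: Dec 18, 2065 (Fri); Dec 19, 2065 (Sat); Jan 8, 2066 (Fri).
2 of the 3 holidays fall on weekdays; the rest are weekends and were already excluded.
Business days: 31 − 2 = 29.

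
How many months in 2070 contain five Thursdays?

4

A month has five Thursdays exactly when Thursday falls within its first (length − 28) days.
Jan: 31 days, starts Wed → 5 of Wed, Thu, Fri ✓
Feb: 28 days, starts Sat → 5 of (none)
Mar: 31 days, starts Sat → 5 of Sat, Sun, Mon
Apr: 30 days, starts Tue → 5 of Tue, Wed
May: 31 days, starts Thu → 5 of Thu, Fri, Sat ✓
Jun: 30 days, starts Sun → 5 of Sun, Mon
Jul: 31 days, starts Tue → 5 of Tue, Wed, Thu ✓
Aug: 31 days, starts Fri → 5 of Fri, Sat, Sun
Sep: 30 days, starts Mon → 5 of Mon, Tue
Oct: 31 days, starts Wed → 5 of Wed, Thu, Fri ✓
Nov: 30 days, starts Sat → 5 of Sat, Sun
Dec: 31 days, starts Mon → 5 of Mon, Tue, Wed
Months with five Thursdays: Jan, May, Jul, Oct.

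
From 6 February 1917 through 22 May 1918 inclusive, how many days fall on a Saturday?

67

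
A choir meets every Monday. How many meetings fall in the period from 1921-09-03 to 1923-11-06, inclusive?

114 Mondays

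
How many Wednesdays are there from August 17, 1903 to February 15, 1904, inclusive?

August 17, 1903 is a Monday.
That's 183 days from start to end, counting both.
183 = 7 × 26 + 1, so there are 26 full weeks plus 1 extra day.
Each full week contributes one Wednesday: 26 so far.
The 1 extra day is Monday — none qualify.
Total: 26 + 0 = 26.

26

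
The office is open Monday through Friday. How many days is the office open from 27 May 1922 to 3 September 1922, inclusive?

70

27 May 1922 is a Saturday.
That's 100 days from start to end, counting both.
100 = 7 × 14 + 2, so there are 14 full weeks plus 2 extra days.
Each full week contributes 5 weekdays (Mon–Fri): 14 × 5 = 70.
The 2 extra days are Sat, Sun — none qualify.
Total: 70 + 0 = 70.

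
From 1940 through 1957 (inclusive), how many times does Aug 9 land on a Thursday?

3

Day of week of August 9 in each year:
1940: Fri, 1941: Sat, 1942: Sun, 1943: Mon, 1944: Wed, 1945: Thu ✓, 1946: Fri, 1947: Sat, 1948: Mon, 1949: Tue, 1950: Wed, 1951: Thu ✓, 1952: Sat, 1953: Sun, 1954: Mon, 1955: Tue, 1956: Thu ✓, 1957: Fri
Thursdays: 1945, 1951, 1956.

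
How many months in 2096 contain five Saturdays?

A month has five Saturdays exactly when Saturday falls within its first (length − 28) days.
Jan: 31 days, starts Sun → 5 of Sun, Mon, Tue
Feb: 29 days, starts Wed → 5 of Wed
Mar: 31 days, starts Thu → 5 of Thu, Fri, Sat ✓
Apr: 30 days, starts Sun → 5 of Sun, Mon
May: 31 days, starts Tue → 5 of Tue, Wed, Thu
Jun: 30 days, starts Fri → 5 of Fri, Sat ✓
Jul: 31 days, starts Sun → 5 of Sun, Mon, Tue
Aug: 31 days, starts Wed → 5 of Wed, Thu, Fri
Sep: 30 days, starts Sat → 5 of Sat, Sun ✓
Oct: 31 days, starts Mon → 5 of Mon, Tue, Wed
Nov: 30 days, starts Thu → 5 of Thu, Fri
Dec: 31 days, starts Sat → 5 of Sat, Sun, Mon ✓
Months with five Saturdays: Mar, Jun, Sep, Dec.

4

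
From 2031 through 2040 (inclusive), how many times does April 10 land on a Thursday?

Day of week of April 10 in each year:
2031: Thu ✓, 2032: Sat, 2033: Sun, 2034: Mon, 2035: Tue, 2036: Thu ✓, 2037: Fri, 2038: Sat, 2039: Sun, 2040: Tue
Thursdays: 2031, 2036.

2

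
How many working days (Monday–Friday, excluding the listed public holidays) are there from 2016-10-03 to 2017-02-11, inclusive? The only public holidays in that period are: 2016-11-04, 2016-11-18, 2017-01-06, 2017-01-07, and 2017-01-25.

2016-10-03 is a Monday.
That's 132 days from start to end, counting both.
132 = 7 × 18 + 6, so there are 18 full weeks plus 6 extra days.
Each full week contributes 5 weekdays (Mon–Fri): 18 × 5 = 90.
The 6 extra days are Mon, Tue, Wed, Thu, Fri, Sat — 5 of them qualify.
Total: 90 + 5 = 95.
Holidays: 2016-11-04 (Fri); 2016-11-18 (Fri); 2017-01-06 (Fri); 2017-01-07 (Sat); 2017-01-25 (Wed).
4 of the 5 holidays fall on weekdays; the rest are weekends and were already excluded.
Business days: 95 − 4 = 91.

91 working days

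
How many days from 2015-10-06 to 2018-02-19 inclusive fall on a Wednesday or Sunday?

2015-10-06 is a Tuesday.
The range spans 868 days (inclusive of both endpoints).
868 = 7 × 124, so the span is exactly 124 full weeks.
Each full week contributes 2 days from the set (Wed, Sun): 124 × 2 = 248.

248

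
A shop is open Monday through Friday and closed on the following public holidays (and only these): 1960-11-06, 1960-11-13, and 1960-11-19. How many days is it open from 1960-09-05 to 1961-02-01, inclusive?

108

1960-09-05 is a Monday.
That's 150 days from start to end, counting both.
150 = 7 × 21 + 3, so there are 21 full weeks plus 3 extra days.
Each full week contributes 5 weekdays (Mon–Fri): 21 × 5 = 105.
The 3 extra days are Mon, Tue, Wed — 3 of them qualify.
Total: 105 + 3 = 108.
Holidays: 1960-11-06 (Sun); 1960-11-13 (Sun); 1960-11-19 (Sat).
None of the 3 holidays fall on a weekday, so nothing to subtract.
Business days: 108 − 0 = 108.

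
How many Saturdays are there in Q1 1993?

13

Jan 1, 1993 is a Friday.
From Jan 1, 1993 to Mar 31, 1993 is 90 days inclusive.
90 = 7 × 12 + 6, so there are 12 full weeks plus 6 extra days.
Each full week contributes one Saturday: 12 so far.
The 6 extra days are Fri, Sat, Sun, Mon, Tue, Wed — 1 of them qualifies.
Total: 12 + 1 = 13.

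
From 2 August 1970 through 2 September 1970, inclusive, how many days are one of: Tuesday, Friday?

2 August 1970 is a Sunday.
From 2 August 1970 to 2 September 1970 is 32 days inclusive.
32 = 7 × 4 + 4, so there are 4 full weeks plus 4 extra days.
Each full week contributes 2 days from the set (Tue, Fri): 4 × 2 = 8.
The 4 extra days are Sunday, Monday, Tuesday, Wednesday — 1 of them qualifies.
Total: 8 + 1 = 9.

9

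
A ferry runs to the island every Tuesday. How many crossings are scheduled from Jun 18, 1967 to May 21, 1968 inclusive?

Jun 18, 1967 is a Sunday.
The range spans 339 days (inclusive of both endpoints).
339 = 7 × 48 + 3, so there are 48 full weeks plus 3 extra days.
Each full week contributes one Tuesday: 48 so far.
The 3 extra days are Sunday, Monday, Tuesday — 1 of them qualifies.
Total: 48 + 1 = 49.

49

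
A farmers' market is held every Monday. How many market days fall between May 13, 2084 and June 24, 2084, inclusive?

6

May 13, 2084 is a Saturday.
That's 43 days from start to end, counting both.
43 = 7 × 6 + 1, so there are 6 full weeks plus 1 extra day.
Each full week contributes one Monday: 6 so far.
The 1 extra day is Saturday — none qualify.
Total: 6 + 0 = 6.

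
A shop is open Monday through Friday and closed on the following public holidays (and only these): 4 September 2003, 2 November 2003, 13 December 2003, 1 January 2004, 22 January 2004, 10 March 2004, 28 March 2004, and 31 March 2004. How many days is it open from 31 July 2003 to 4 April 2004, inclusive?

172

31 July 2003 is a Thursday.
That's 249 days from start to end, counting both.
249 = 7 × 35 + 4, so there are 35 full weeks plus 4 extra days.
Each full week contributes 5 weekdays (Mon–Fri): 35 × 5 = 175.
The 4 extra days are Thu, Fri, Sat, Sun — 2 of them qualify.
Total: 175 + 2 = 177.
Holidays: 4 September 2003 (Thu); 2 November 2003 (Sun); 13 December 2003 (Sat); 1 January 2004 (Thu); 22 January 2004 (Thu); 10 March 2004 (Wed); 28 March 2004 (Sun); 31 March 2004 (Wed).
5 of the 8 holidays fall on weekdays; the rest are weekends and were already excluded.
Business days: 177 − 5 = 172.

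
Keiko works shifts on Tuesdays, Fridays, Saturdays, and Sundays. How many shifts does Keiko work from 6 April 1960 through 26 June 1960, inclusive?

6 April 1960 is a Wednesday.
The range spans 82 days (inclusive of both endpoints).
82 = 7 × 11 + 5, so there are 11 full weeks plus 5 extra days.
Each full week contributes 4 days from the set (Tue, Fri, Sat, Sun): 11 × 4 = 44.
The 5 extra days are Wednesday, Thursday, Friday, Saturday, Sunday — 3 of them qualify.
Total: 44 + 3 = 47.

47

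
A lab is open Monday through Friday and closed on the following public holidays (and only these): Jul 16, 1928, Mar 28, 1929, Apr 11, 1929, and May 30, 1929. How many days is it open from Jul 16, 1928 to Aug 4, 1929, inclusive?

271

Jul 16, 1928 is a Monday.
The range spans 385 days (inclusive of both endpoints).
385 = 7 × 55, so the span is exactly 55 full weeks.
Each full week contributes 5 weekdays (Mon–Fri): 55 × 5 = 275.
Total: 275.
Holidays: Jul 16, 1928 (Mon); Mar 28, 1929 (Thu); Apr 11, 1929 (Thu); May 30, 1929 (Thu).
All 4 holidays fall on weekdays, so subtract 4.
Business days: 275 − 4 = 271.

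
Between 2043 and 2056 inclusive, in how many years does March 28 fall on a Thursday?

2

Day of week of March 28 in each year:
2043: Sat, 2044: Mon, 2045: Tue, 2046: Wed, 2047: Thu ✓, 2048: Sat, 2049: Sun, 2050: Mon, 2051: Tue, 2052: Thu ✓, 2053: Fri, 2054: Sat, 2055: Sun, 2056: Tue
Thursdays: 2047, 2052.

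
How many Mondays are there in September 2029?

4

2029-09-01 is a Saturday.
From 2029-09-01 to 2029-09-30 is 30 days inclusive.
30 = 7 × 4 + 2, so there are 4 full weeks plus 2 extra days.
Each full week contributes one Monday: 4 so far.
The 2 extra days are Saturday, Sunday — none qualify.
Total: 4 + 0 = 4.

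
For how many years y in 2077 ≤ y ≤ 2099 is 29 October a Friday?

Day of week of October 29 in each year:
2077: Fri ✓, 2078: Sat, 2079: Sun, 2080: Tue, 2081: Wed, 2082: Thu, 2083: Fri ✓, 2084: Sun, 2085: Mon, 2086: Tue, 2087: Wed, 2088: Fri ✓, 2089: Sat, 2090: Sun, 2091: Mon, 2092: Wed, 2093: Thu, 2094: Fri ✓, 2095: Sat, 2096: Mon, 2097: Tue, 2098: Wed, 2099: Thu
Fridays: 2077, 2083, 2088, 2094.

4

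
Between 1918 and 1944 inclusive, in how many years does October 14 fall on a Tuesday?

Day of week of October 14 in each year:
1918: Mon, 1919: Tue ✓, 1920: Thu, 1921: Fri, 1922: Sat, 1923: Sun, 1924: Tue ✓, 1925: Wed, 1926: Thu, 1927: Fri, 1928: Sun, 1929: Mon, 1930: Tue ✓, 1931: Wed, 1932: Fri, 1933: Sat, 1934: Sun, 1935: Mon, 1936: Wed, 1937: Thu, 1938: Fri, 1939: Sat, 1940: Mon, 1941: Tue ✓, 1942: Wed, 1943: Thu, 1944: Sat
Tuesdays: 1919, 1924, 1930, 1941.

4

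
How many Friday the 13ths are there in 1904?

1

The 13th falls on a Friday when the month's 13th has weekday Fri.
Jan 13 is Wed; Feb 13 is Sat; Mar 13 is Sun; Apr 13 is Wed; May 13 is Fri ✓; Jun 13 is Mon; Jul 13 is Wed; Aug 13 is Sat; Sep 13 is Tue; Oct 13 is Thu; Nov 13 is Sun; Dec 13 is Tue.
Friday the 13ths: May.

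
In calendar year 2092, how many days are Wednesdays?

53

Jan 1, 2092 is a Tuesday.
From Jan 1, 2092 to Dec 31, 2092 is 366 days inclusive.
366 = 7 × 52 + 2, so there are 52 full weeks plus 2 extra days.
Each full week contributes one Wednesday: 52 so far.
The 2 extra days are Tuesday, Wednesday — 1 of them qualifies.
Total: 52 + 1 = 53.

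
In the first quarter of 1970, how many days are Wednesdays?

Jan 1, 1970 is a Thursday.
That's 90 days from start to end, counting both.
90 = 7 × 12 + 6, so there are 12 full weeks plus 6 extra days.
Each full week contributes one Wednesday: 12 so far.
The 6 extra days are Thursday, Friday, Saturday, Sunday, Monday, Tuesday — none qualify.
Total: 12 + 0 = 12.

12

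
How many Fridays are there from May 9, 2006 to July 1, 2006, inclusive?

8

May 9, 2006 is a Tuesday.
That's 54 days from start to end, counting both.
54 = 7 × 7 + 5, so there are 7 full weeks plus 5 extra days.
Each full week contributes one Friday: 7 so far.
The 5 extra days are Tue, Wed, Thu, Fri, Sat — 1 of them qualifies.
Total: 7 + 1 = 8.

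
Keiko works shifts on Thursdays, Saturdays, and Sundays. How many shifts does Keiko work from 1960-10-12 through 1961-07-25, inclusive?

1960-10-12 is a Wednesday.
From 1960-10-12 to 1961-07-25 is 287 days inclusive.
287 = 7 × 41, so the span is exactly 41 full weeks.
Each full week contributes 3 days from the set (Thu, Sat, Sun): 41 × 3 = 123.
Total: 123.

123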